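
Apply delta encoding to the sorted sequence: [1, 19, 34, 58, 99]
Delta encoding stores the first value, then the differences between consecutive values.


First value: 1
Deltas:
  19 - 1 = 18
  34 - 19 = 15
  58 - 34 = 24
  99 - 58 = 41


Delta encoded: [1, 18, 15, 24, 41]


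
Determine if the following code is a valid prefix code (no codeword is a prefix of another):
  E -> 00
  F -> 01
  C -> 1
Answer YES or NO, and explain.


Checking each pair (does one codeword prefix another?):
  E='00' vs F='01': no prefix
  E='00' vs C='1': no prefix
  F='01' vs E='00': no prefix
  F='01' vs C='1': no prefix
  C='1' vs E='00': no prefix
  C='1' vs F='01': no prefix
No violation found over all pairs.

YES -- this is a valid prefix code. No codeword is a prefix of any other codeword.


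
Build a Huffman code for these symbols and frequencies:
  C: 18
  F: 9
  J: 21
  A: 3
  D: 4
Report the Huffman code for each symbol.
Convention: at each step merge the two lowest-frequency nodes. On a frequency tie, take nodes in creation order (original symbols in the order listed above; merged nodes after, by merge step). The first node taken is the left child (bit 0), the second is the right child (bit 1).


Huffman tree construction:
Step 1: Merge A(3) + D(4) = 7
Step 2: Merge (A+D)(7) + F(9) = 16
Step 3: Merge ((A+D)+F)(16) + C(18) = 34
Step 4: Merge J(21) + (((A+D)+F)+C)(34) = 55
Read each symbol's code off the tree from the root (left child = 0, right child = 1).

Codes:
  C: 11 (length 2)
  F: 101 (length 3)
  J: 0 (length 1)
  A: 1000 (length 4)
  D: 1001 (length 4)
Average code length: 112/55 = 2.0364 bits/symbol


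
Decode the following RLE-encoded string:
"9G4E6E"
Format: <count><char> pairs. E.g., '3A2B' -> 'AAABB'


Expanding each <count><char> pair:
  9G -> 'GGGGGGGGG'
  4E -> 'EEEE'
  6E -> 'EEEEEE'

Decoded = GGGGGGGGGEEEEEEEEEE


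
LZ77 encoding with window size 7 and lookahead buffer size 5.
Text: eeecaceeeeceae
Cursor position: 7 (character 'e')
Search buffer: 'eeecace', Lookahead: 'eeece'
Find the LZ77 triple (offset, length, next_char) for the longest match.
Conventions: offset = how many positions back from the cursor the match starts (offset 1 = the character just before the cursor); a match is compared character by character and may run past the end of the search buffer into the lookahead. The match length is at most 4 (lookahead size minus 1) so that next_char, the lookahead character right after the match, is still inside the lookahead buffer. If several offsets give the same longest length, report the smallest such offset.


Try each offset into the search buffer:
  offset=1 (pos 6, char 'e'): match length 3
  offset=2 (pos 5, char 'c'): match length 0
  offset=3 (pos 4, char 'a'): match length 0
  offset=4 (pos 3, char 'c'): match length 0
  offset=5 (pos 2, char 'e'): match length 1
  offset=6 (pos 1, char 'e'): match length 2
  offset=7 (pos 0, char 'e'): match length 4
Longest match has length 4 at offset 7.
next_char = character at position 7 + 4 = 11 -> 'e'

Best match: offset=7, length=4 (matching 'eeec' starting at position 0)
LZ77 triple: (7, 4, 'e')


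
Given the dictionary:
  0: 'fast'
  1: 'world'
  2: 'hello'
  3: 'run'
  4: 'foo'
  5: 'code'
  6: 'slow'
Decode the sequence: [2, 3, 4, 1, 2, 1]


Look up each index in the dictionary:
  2 -> 'hello'
  3 -> 'run'
  4 -> 'foo'
  1 -> 'world'
  2 -> 'hello'
  1 -> 'world'

Decoded: "hello run foo world hello world"


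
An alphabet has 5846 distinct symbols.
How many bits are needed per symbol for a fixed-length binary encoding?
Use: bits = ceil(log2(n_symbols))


log2(5846) = 12.5132
Bracket: 2^12 = 4096 < 5846 <= 2^13 = 8192
So ceil(log2(5846)) = 13

bits = ceil(log2(5846)) = ceil(12.5132) = 13 bits


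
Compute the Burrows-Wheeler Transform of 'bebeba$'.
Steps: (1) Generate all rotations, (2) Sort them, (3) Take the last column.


Rotations (sorted):
  0: $bebeba -> last char: a
  1: a$bebeb -> last char: b
  2: ba$bebe -> last char: e
  3: beba$be -> last char: e
  4: bebeba$ -> last char: $
  5: eba$beb -> last char: b
  6: ebeba$b -> last char: b


BWT = abee$bb


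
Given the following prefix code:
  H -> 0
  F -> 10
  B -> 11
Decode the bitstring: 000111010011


Decoding step by step:
Bits 0 -> H
Bits 0 -> H
Bits 0 -> H
Bits 11 -> B
Bits 10 -> F
Bits 10 -> F
Bits 0 -> H
Bits 11 -> B


Decoded message: HHHBFFHB


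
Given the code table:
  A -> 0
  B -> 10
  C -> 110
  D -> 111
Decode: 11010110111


Decoding:
110 -> C
10 -> B
110 -> C
111 -> D


Result: CBCD


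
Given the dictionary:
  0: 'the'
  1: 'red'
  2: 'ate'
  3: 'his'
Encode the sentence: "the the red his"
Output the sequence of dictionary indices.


Look up each word in the dictionary:
  'the' -> 0
  'the' -> 0
  'red' -> 1
  'his' -> 3

Encoded: [0, 0, 1, 3]


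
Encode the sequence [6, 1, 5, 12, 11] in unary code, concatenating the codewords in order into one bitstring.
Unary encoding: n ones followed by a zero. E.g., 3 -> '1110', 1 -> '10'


Encode each number as n ones followed by a terminating 0:
  6 -> 1111110 (7 bits)
  1 -> 10 (2 bits)
  5 -> 111110 (6 bits)
  12 -> 1111111111110 (13 bits)
  11 -> 111111111110 (12 bits)
Total length = 7 + 2 + 6 + 13 + 12 = 40 bits.

Unary([6, 1, 5, 12, 11]) = 1111110101111101111111111110111111111110 (40 bits)


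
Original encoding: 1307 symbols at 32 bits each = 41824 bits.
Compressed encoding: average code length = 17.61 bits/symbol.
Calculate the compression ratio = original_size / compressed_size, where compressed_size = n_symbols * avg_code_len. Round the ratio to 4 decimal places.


original_size = n_symbols * orig_bits = 1307 * 32 = 41824 bits
compressed_size = n_symbols * avg_code_len = 1307 * 17.61 = 23016.27 bits
ratio = original_size / compressed_size = 41824 / 23016.27 = 1.8171

Compression ratio = 1.8171


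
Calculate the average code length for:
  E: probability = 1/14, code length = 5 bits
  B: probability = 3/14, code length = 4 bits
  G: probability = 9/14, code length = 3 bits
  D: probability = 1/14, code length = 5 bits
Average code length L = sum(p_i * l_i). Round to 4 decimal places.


Weighted contributions p_i * l_i:
  E: (1/14) * 5 = 5/14
  B: (3/14) * 4 = 12/14
  G: (9/14) * 3 = 27/14
  D: (1/14) * 5 = 5/14
Sum = (5 + 12 + 27 + 5)/14 = 49/14

L = 49/14 = 3.5000 bits/symbol


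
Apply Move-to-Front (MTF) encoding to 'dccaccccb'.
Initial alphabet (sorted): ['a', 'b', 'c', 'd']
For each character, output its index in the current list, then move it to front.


MTF encoding:
'd': index 3 in ['a', 'b', 'c', 'd'] -> ['d', 'a', 'b', 'c']
'c': index 3 in ['d', 'a', 'b', 'c'] -> ['c', 'd', 'a', 'b']
'c': index 0 in ['c', 'd', 'a', 'b'] -> ['c', 'd', 'a', 'b']
'a': index 2 in ['c', 'd', 'a', 'b'] -> ['a', 'c', 'd', 'b']
'c': index 1 in ['a', 'c', 'd', 'b'] -> ['c', 'a', 'd', 'b']
'c': index 0 in ['c', 'a', 'd', 'b'] -> ['c', 'a', 'd', 'b']
'c': index 0 in ['c', 'a', 'd', 'b'] -> ['c', 'a', 'd', 'b']
'c': index 0 in ['c', 'a', 'd', 'b'] -> ['c', 'a', 'd', 'b']
'b': index 3 in ['c', 'a', 'd', 'b'] -> ['b', 'c', 'a', 'd']


Output: [3, 3, 0, 2, 1, 0, 0, 0, 3]


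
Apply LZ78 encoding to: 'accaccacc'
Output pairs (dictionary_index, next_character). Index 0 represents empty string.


LZ78 encoding steps:
Dictionary: {0: ''}
Step 1: w='' (idx 0), next='a' -> output (0, 'a'), add 'a' as idx 1
Step 2: w='' (idx 0), next='c' -> output (0, 'c'), add 'c' as idx 2
Step 3: w='c' (idx 2), next='a' -> output (2, 'a'), add 'ca' as idx 3
Step 4: w='c' (idx 2), next='c' -> output (2, 'c'), add 'cc' as idx 4
Step 5: w='a' (idx 1), next='c' -> output (1, 'c'), add 'ac' as idx 5
Step 6: w='c' (idx 2), end of input -> output (2, '')


Encoded: [(0, 'a'), (0, 'c'), (2, 'a'), (2, 'c'), (1, 'c'), (2, '')]


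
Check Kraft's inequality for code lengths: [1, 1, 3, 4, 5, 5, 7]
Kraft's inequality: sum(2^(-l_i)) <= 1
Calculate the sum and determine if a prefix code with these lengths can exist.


Sum = 2^(-1) + 2^(-1) + 2^(-3) + 2^(-4) + 2^(-5) + 2^(-5) + 2^(-7)
    = 0.5 + 0.5 + 0.125 + 0.0625 + 0.03125 + 0.03125 + 0.0078125
    = 161/128 = 1.2578125
Since 1.2578125 > 1, Kraft's inequality is NOT satisfied.
A prefix code with these lengths CANNOT exist.

Kraft sum = 1.2578125. Not satisfied.


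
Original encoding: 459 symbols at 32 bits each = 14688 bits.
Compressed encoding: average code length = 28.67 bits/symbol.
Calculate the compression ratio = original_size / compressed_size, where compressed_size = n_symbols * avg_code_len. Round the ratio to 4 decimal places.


original_size = n_symbols * orig_bits = 459 * 32 = 14688 bits
compressed_size = n_symbols * avg_code_len = 459 * 28.67 = 13159.53 bits
ratio = original_size / compressed_size = 14688 / 13159.53 = 1.1161

Compression ratio = 1.1161


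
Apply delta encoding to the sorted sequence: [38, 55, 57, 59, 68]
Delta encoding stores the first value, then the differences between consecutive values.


First value: 38
Deltas:
  55 - 38 = 17
  57 - 55 = 2
  59 - 57 = 2
  68 - 59 = 9


Delta encoded: [38, 17, 2, 2, 9]


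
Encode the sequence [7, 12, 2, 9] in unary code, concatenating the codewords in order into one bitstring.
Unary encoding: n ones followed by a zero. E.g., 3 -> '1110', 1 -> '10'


Encode each number as n ones followed by a terminating 0:
  7 -> 11111110 (8 bits)
  12 -> 1111111111110 (13 bits)
  2 -> 110 (3 bits)
  9 -> 1111111110 (10 bits)
Total length = 8 + 13 + 3 + 10 = 34 bits.

Unary([7, 12, 2, 9]) = 1111111011111111111101101111111110 (34 bits)


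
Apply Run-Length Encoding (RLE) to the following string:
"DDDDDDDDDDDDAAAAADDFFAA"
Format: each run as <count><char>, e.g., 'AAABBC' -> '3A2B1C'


Scanning runs left to right:
  i=0: run of 'D' x 12 -> '12D'
  i=12: run of 'A' x 5 -> '5A'
  i=17: run of 'D' x 2 -> '2D'
  i=19: run of 'F' x 2 -> '2F'
  i=21: run of 'A' x 2 -> '2A'

RLE = 12D5A2D2F2A


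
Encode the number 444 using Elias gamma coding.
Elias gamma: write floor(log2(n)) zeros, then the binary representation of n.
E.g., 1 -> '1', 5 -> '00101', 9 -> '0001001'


num_bits = floor(log2(444)) + 1 = 9
leading_zeros = num_bits - 1 = 8
binary(444) = 110111100

Elias gamma(444) = '00000000' + '110111100' = 00000000110111100 (17 bits)


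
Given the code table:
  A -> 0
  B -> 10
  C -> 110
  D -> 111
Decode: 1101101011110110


Decoding:
110 -> C
110 -> C
10 -> B
111 -> D
10 -> B
110 -> C


Result: CCBDBC


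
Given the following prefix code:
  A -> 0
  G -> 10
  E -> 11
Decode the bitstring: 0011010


Decoding step by step:
Bits 0 -> A
Bits 0 -> A
Bits 11 -> E
Bits 0 -> A
Bits 10 -> G


Decoded message: AAEAG


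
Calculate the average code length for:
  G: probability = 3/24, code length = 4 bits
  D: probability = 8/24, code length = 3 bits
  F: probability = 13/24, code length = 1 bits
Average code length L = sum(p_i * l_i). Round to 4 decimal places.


Weighted contributions p_i * l_i:
  G: (3/24) * 4 = 12/24
  D: (8/24) * 3 = 24/24
  F: (13/24) * 1 = 13/24
Sum = (12 + 24 + 13)/24 = 49/24

L = 49/24 = 2.0417 bits/symbol


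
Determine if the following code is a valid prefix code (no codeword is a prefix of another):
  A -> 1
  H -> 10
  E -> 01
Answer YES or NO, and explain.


Checking each pair (does one codeword prefix another?):
  A='1' vs H='10': prefix -- VIOLATION

NO -- this is NOT a valid prefix code. A (1) is a prefix of H (10).


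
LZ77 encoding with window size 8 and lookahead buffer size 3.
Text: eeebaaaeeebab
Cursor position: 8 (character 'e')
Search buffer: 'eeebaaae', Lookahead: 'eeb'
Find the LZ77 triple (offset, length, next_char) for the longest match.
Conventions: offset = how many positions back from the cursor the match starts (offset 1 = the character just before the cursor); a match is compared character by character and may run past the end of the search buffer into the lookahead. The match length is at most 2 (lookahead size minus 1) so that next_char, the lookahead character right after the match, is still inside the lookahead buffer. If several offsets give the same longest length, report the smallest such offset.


Try each offset into the search buffer:
  offset=1 (pos 7, char 'e'): match length 2
  offset=2 (pos 6, char 'a'): match length 0
  offset=3 (pos 5, char 'a'): match length 0
  offset=4 (pos 4, char 'a'): match length 0
  offset=5 (pos 3, char 'b'): match length 0
  offset=6 (pos 2, char 'e'): match length 1
  offset=7 (pos 1, char 'e'): match length 2
  offset=8 (pos 0, char 'e'): match length 2
Longest match has length 2, found at offsets 1, 7, 8; take the smallest, offset 1.
next_char = character at position 8 + 2 = 10 -> 'b'

Best match: offset=1, length=2 (matching 'ee' starting at position 7)
LZ77 triple: (1, 2, 'b')


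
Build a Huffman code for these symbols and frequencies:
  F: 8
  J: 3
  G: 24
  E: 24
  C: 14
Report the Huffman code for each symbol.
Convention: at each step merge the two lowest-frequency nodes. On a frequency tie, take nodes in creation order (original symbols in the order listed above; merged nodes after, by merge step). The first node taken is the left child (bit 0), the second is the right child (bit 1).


Huffman tree construction:
Step 1: Merge J(3) + F(8) = 11
Step 2: Merge (J+F)(11) + C(14) = 25
Step 3: Merge G(24) + E(24) = 48
Step 4: Merge ((J+F)+C)(25) + (G+E)(48) = 73
Read each symbol's code off the tree from the root (left child = 0, right child = 1).

Codes:
  F: 001 (length 3)
  J: 000 (length 3)
  G: 10 (length 2)
  E: 11 (length 2)
  C: 01 (length 2)
Average code length: 157/73 = 2.1507 bits/symbol


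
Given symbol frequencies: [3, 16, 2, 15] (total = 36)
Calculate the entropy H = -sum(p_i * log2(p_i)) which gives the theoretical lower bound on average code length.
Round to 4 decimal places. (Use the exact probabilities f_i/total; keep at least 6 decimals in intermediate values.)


Per-symbol terms -p_i * log2(p_i) with p_i = f_i/36:
  p = 3/36 = 0.083333: log2(p) = -3.584963, -p*log2(p) = 0.298747
  p = 16/36 = 0.444444: log2(p) = -1.169925, -p*log2(p) = 0.519967
  p = 2/36 = 0.055556: log2(p) = -4.169925, -p*log2(p) = 0.231663
  p = 15/36 = 0.416667: log2(p) = -1.263034, -p*log2(p) = 0.526264
H = 0.298747 + 0.519967 + 0.231663 + 0.526264 = 1.576641

H = 1.5766 bits/symbol


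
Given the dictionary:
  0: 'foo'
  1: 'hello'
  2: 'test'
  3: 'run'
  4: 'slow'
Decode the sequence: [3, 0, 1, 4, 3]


Look up each index in the dictionary:
  3 -> 'run'
  0 -> 'foo'
  1 -> 'hello'
  4 -> 'slow'
  3 -> 'run'

Decoded: "run foo hello slow run"


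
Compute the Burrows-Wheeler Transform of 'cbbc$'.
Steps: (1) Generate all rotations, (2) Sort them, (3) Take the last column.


Rotations (sorted):
  0: $cbbc -> last char: c
  1: bbc$c -> last char: c
  2: bc$cb -> last char: b
  3: c$cbb -> last char: b
  4: cbbc$ -> last char: $


BWT = ccbb$


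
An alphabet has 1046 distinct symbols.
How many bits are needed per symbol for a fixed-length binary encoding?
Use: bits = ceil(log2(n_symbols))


log2(1046) = 10.0307
Bracket: 2^10 = 1024 < 1046 <= 2^11 = 2048
So ceil(log2(1046)) = 11

bits = ceil(log2(1046)) = ceil(10.0307) = 11 bits


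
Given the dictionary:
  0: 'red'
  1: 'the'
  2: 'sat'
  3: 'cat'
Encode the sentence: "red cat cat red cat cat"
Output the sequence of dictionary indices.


Look up each word in the dictionary:
  'red' -> 0
  'cat' -> 3
  'cat' -> 3
  'red' -> 0
  'cat' -> 3
  'cat' -> 3

Encoded: [0, 3, 3, 0, 3, 3]


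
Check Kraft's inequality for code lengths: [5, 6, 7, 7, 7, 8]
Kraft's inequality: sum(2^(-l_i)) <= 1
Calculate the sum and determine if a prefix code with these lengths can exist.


Sum = 2^(-5) + 2^(-6) + 2^(-7) + 2^(-7) + 2^(-7) + 2^(-8)
    = 0.03125 + 0.015625 + 0.0078125 + 0.0078125 + 0.0078125 + 0.00390625
    = 19/256 = 0.07421875
Since 0.07421875 <= 1, Kraft's inequality IS satisfied.
A prefix code with these lengths CAN exist.

Kraft sum = 0.07421875. Satisfied.


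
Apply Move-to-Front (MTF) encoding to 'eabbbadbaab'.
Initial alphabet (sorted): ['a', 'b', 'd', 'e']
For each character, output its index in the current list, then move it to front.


MTF encoding:
'e': index 3 in ['a', 'b', 'd', 'e'] -> ['e', 'a', 'b', 'd']
'a': index 1 in ['e', 'a', 'b', 'd'] -> ['a', 'e', 'b', 'd']
'b': index 2 in ['a', 'e', 'b', 'd'] -> ['b', 'a', 'e', 'd']
'b': index 0 in ['b', 'a', 'e', 'd'] -> ['b', 'a', 'e', 'd']
'b': index 0 in ['b', 'a', 'e', 'd'] -> ['b', 'a', 'e', 'd']
'a': index 1 in ['b', 'a', 'e', 'd'] -> ['a', 'b', 'e', 'd']
'd': index 3 in ['a', 'b', 'e', 'd'] -> ['d', 'a', 'b', 'e']
'b': index 2 in ['d', 'a', 'b', 'e'] -> ['b', 'd', 'a', 'e']
'a': index 2 in ['b', 'd', 'a', 'e'] -> ['a', 'b', 'd', 'e']
'a': index 0 in ['a', 'b', 'd', 'e'] -> ['a', 'b', 'd', 'e']
'b': index 1 in ['a', 'b', 'd', 'e'] -> ['b', 'a', 'd', 'e']


Output: [3, 1, 2, 0, 0, 1, 3, 2, 2, 0, 1]


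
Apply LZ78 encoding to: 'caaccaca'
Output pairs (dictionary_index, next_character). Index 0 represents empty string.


LZ78 encoding steps:
Dictionary: {0: ''}
Step 1: w='' (idx 0), next='c' -> output (0, 'c'), add 'c' as idx 1
Step 2: w='' (idx 0), next='a' -> output (0, 'a'), add 'a' as idx 2
Step 3: w='a' (idx 2), next='c' -> output (2, 'c'), add 'ac' as idx 3
Step 4: w='c' (idx 1), next='a' -> output (1, 'a'), add 'ca' as idx 4
Step 5: w='ca' (idx 4), end of input -> output (4, '')


Encoded: [(0, 'c'), (0, 'a'), (2, 'c'), (1, 'a'), (4, '')]


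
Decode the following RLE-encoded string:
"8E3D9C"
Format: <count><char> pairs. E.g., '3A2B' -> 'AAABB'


Expanding each <count><char> pair:
  8E -> 'EEEEEEEE'
  3D -> 'DDD'
  9C -> 'CCCCCCCCC'

Decoded = EEEEEEEEDDDCCCCCCCCC


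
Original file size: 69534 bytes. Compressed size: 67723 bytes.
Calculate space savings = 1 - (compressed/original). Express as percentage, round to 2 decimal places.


ratio = compressed/original = 67723/69534 = 0.973955
savings = 1 - ratio = 1 - 0.973955 = 0.026045
as a percentage: 0.026045 * 100 = 2.6%

Space savings = 1 - 67723/69534 = 2.6%


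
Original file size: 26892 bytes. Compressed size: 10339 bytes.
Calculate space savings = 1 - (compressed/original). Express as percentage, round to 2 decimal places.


ratio = compressed/original = 10339/26892 = 0.384464
savings = 1 - ratio = 1 - 0.384464 = 0.615536
as a percentage: 0.615536 * 100 = 61.55%

Space savings = 1 - 10339/26892 = 61.55%


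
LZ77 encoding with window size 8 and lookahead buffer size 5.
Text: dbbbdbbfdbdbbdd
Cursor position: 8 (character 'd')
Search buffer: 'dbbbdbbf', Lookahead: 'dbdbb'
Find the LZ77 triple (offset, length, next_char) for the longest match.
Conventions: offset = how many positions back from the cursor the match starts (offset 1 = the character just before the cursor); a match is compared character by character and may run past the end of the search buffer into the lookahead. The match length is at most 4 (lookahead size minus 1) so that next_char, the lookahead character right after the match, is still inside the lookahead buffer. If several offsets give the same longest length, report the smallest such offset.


Try each offset into the search buffer:
  offset=1 (pos 7, char 'f'): match length 0
  offset=2 (pos 6, char 'b'): match length 0
  offset=3 (pos 5, char 'b'): match length 0
  offset=4 (pos 4, char 'd'): match length 2
  offset=5 (pos 3, char 'b'): match length 0
  offset=6 (pos 2, char 'b'): match length 0
  offset=7 (pos 1, char 'b'): match length 0
  offset=8 (pos 0, char 'd'): match length 2
Longest match has length 2, found at offsets 4, 8; take the smallest, offset 4.
next_char = character at position 8 + 2 = 10 -> 'd'

Best match: offset=4, length=2 (matching 'db' starting at position 4)
LZ77 triple: (4, 2, 'd')


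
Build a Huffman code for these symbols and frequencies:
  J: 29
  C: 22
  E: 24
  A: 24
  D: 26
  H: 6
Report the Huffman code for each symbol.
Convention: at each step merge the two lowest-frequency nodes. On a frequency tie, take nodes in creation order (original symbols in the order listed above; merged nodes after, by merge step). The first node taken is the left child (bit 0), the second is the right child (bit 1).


Huffman tree construction:
Step 1: Merge H(6) + C(22) = 28
Step 2: Merge E(24) + A(24) = 48
Step 3: Merge D(26) + (H+C)(28) = 54
Step 4: Merge J(29) + (E+A)(48) = 77
Step 5: Merge (D+(H+C))(54) + (J+(E+A))(77) = 131
Read each symbol's code off the tree from the root (left child = 0, right child = 1).

Codes:
  J: 10 (length 2)
  C: 011 (length 3)
  E: 110 (length 3)
  A: 111 (length 3)
  D: 00 (length 2)
  H: 010 (length 3)
Average code length: 338/131 = 2.5802 bits/symbol


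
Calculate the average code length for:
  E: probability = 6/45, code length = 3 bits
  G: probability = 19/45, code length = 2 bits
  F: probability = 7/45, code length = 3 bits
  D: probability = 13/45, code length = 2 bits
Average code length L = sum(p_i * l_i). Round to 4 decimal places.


Weighted contributions p_i * l_i:
  E: (6/45) * 3 = 18/45
  G: (19/45) * 2 = 38/45
  F: (7/45) * 3 = 21/45
  D: (13/45) * 2 = 26/45
Sum = (18 + 38 + 21 + 26)/45 = 103/45

L = 103/45 = 2.2889 bits/symbol


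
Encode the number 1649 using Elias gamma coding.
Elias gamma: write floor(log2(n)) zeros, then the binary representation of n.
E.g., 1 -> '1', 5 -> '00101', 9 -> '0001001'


num_bits = floor(log2(1649)) + 1 = 11
leading_zeros = num_bits - 1 = 10
binary(1649) = 11001110001

Elias gamma(1649) = '0000000000' + '11001110001' = 000000000011001110001 (21 bits)


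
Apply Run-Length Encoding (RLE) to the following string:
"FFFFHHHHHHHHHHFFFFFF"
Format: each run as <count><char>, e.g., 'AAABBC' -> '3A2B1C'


Scanning runs left to right:
  i=0: run of 'F' x 4 -> '4F'
  i=4: run of 'H' x 10 -> '10H'
  i=14: run of 'F' x 6 -> '6F'

RLE = 4F10H6F


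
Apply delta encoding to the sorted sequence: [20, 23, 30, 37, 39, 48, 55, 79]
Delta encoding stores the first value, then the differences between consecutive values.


First value: 20
Deltas:
  23 - 20 = 3
  30 - 23 = 7
  37 - 30 = 7
  39 - 37 = 2
  48 - 39 = 9
  55 - 48 = 7
  79 - 55 = 24


Delta encoded: [20, 3, 7, 7, 2, 9, 7, 24]


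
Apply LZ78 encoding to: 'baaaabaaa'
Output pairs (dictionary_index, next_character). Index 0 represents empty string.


LZ78 encoding steps:
Dictionary: {0: ''}
Step 1: w='' (idx 0), next='b' -> output (0, 'b'), add 'b' as idx 1
Step 2: w='' (idx 0), next='a' -> output (0, 'a'), add 'a' as idx 2
Step 3: w='a' (idx 2), next='a' -> output (2, 'a'), add 'aa' as idx 3
Step 4: w='a' (idx 2), next='b' -> output (2, 'b'), add 'ab' as idx 4
Step 5: w='aa' (idx 3), next='a' -> output (3, 'a'), add 'aaa' as idx 5


Encoded: [(0, 'b'), (0, 'a'), (2, 'a'), (2, 'b'), (3, 'a')]


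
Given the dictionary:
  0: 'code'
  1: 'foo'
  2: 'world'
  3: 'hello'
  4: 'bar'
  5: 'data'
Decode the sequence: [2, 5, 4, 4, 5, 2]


Look up each index in the dictionary:
  2 -> 'world'
  5 -> 'data'
  4 -> 'bar'
  4 -> 'bar'
  5 -> 'data'
  2 -> 'world'

Decoded: "world data bar bar data world"


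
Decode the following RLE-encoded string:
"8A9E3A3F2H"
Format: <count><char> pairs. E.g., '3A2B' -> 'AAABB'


Expanding each <count><char> pair:
  8A -> 'AAAAAAAA'
  9E -> 'EEEEEEEEE'
  3A -> 'AAA'
  3F -> 'FFF'
  2H -> 'HH'

Decoded = AAAAAAAAEEEEEEEEEAAAFFFHH


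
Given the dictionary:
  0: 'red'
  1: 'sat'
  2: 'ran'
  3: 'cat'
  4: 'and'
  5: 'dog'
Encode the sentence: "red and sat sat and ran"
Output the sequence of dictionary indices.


Look up each word in the dictionary:
  'red' -> 0
  'and' -> 4
  'sat' -> 1
  'sat' -> 1
  'and' -> 4
  'ran' -> 2

Encoded: [0, 4, 1, 1, 4, 2]


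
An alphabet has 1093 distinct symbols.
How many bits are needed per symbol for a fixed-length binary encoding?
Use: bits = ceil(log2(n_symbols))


log2(1093) = 10.0941
Bracket: 2^10 = 1024 < 1093 <= 2^11 = 2048
So ceil(log2(1093)) = 11

bits = ceil(log2(1093)) = ceil(10.0941) = 11 bits


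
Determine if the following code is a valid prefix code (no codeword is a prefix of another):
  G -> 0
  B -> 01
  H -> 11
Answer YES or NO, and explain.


Checking each pair (does one codeword prefix another?):
  G='0' vs B='01': prefix -- VIOLATION

NO -- this is NOT a valid prefix code. G (0) is a prefix of B (01).


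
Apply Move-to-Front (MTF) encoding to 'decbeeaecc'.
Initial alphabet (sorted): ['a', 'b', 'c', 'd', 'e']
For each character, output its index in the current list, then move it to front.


MTF encoding:
'd': index 3 in ['a', 'b', 'c', 'd', 'e'] -> ['d', 'a', 'b', 'c', 'e']
'e': index 4 in ['d', 'a', 'b', 'c', 'e'] -> ['e', 'd', 'a', 'b', 'c']
'c': index 4 in ['e', 'd', 'a', 'b', 'c'] -> ['c', 'e', 'd', 'a', 'b']
'b': index 4 in ['c', 'e', 'd', 'a', 'b'] -> ['b', 'c', 'e', 'd', 'a']
'e': index 2 in ['b', 'c', 'e', 'd', 'a'] -> ['e', 'b', 'c', 'd', 'a']
'e': index 0 in ['e', 'b', 'c', 'd', 'a'] -> ['e', 'b', 'c', 'd', 'a']
'a': index 4 in ['e', 'b', 'c', 'd', 'a'] -> ['a', 'e', 'b', 'c', 'd']
'e': index 1 in ['a', 'e', 'b', 'c', 'd'] -> ['e', 'a', 'b', 'c', 'd']
'c': index 3 in ['e', 'a', 'b', 'c', 'd'] -> ['c', 'e', 'a', 'b', 'd']
'c': index 0 in ['c', 'e', 'a', 'b', 'd'] -> ['c', 'e', 'a', 'b', 'd']


Output: [3, 4, 4, 4, 2, 0, 4, 1, 3, 0]


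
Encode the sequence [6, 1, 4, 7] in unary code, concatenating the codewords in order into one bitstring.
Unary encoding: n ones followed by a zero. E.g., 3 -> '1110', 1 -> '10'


Encode each number as n ones followed by a terminating 0:
  6 -> 1111110 (7 bits)
  1 -> 10 (2 bits)
  4 -> 11110 (5 bits)
  7 -> 11111110 (8 bits)
Total length = 7 + 2 + 5 + 8 = 22 bits.

Unary([6, 1, 4, 7]) = 1111110101111011111110 (22 bits)


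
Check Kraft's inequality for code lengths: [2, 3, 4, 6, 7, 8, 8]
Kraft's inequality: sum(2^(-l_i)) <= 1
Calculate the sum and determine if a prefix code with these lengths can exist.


Sum = 2^(-2) + 2^(-3) + 2^(-4) + 2^(-6) + 2^(-7) + 2^(-8) + 2^(-8)
    = 0.25 + 0.125 + 0.0625 + 0.015625 + 0.0078125 + 0.00390625 + 0.00390625
    = 120/256 = 0.46875
Since 0.46875 <= 1, Kraft's inequality IS satisfied.
A prefix code with these lengths CAN exist.

Kraft sum = 0.46875. Satisfied.


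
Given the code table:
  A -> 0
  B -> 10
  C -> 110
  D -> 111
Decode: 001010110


Decoding:
0 -> A
0 -> A
10 -> B
10 -> B
110 -> C


Result: AABBC


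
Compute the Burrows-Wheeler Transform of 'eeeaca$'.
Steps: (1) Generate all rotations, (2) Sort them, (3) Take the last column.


Rotations (sorted):
  0: $eeeaca -> last char: a
  1: a$eeeac -> last char: c
  2: aca$eee -> last char: e
  3: ca$eeea -> last char: a
  4: eaca$ee -> last char: e
  5: eeaca$e -> last char: e
  6: eeeaca$ -> last char: $


BWT = aceaee$


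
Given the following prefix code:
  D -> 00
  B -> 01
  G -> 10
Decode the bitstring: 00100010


Decoding step by step:
Bits 00 -> D
Bits 10 -> G
Bits 00 -> D
Bits 10 -> G


Decoded message: DGDG


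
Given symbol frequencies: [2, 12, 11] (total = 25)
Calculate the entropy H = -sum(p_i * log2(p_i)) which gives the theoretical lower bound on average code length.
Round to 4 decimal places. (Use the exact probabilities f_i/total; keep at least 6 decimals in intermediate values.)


Per-symbol terms -p_i * log2(p_i) with p_i = f_i/25:
  p = 2/25 = 0.080000: log2(p) = -3.643856, -p*log2(p) = 0.291508
  p = 12/25 = 0.480000: log2(p) = -1.058894, -p*log2(p) = 0.508269
  p = 11/25 = 0.440000: log2(p) = -1.184425, -p*log2(p) = 0.521147
H = 0.291508 + 0.508269 + 0.521147 = 1.320924

H = 1.3209 bits/symbol


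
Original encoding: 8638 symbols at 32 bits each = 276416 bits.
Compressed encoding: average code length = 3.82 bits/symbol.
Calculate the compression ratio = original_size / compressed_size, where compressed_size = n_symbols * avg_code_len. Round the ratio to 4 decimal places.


original_size = n_symbols * orig_bits = 8638 * 32 = 276416 bits
compressed_size = n_symbols * avg_code_len = 8638 * 3.82 = 32997.16 bits
ratio = original_size / compressed_size = 276416 / 32997.16 = 8.377

Compression ratio = 8.377


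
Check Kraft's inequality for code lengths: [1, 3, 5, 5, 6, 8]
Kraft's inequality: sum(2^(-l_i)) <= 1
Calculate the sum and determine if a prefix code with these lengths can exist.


Sum = 2^(-1) + 2^(-3) + 2^(-5) + 2^(-5) + 2^(-6) + 2^(-8)
    = 0.5 + 0.125 + 0.03125 + 0.03125 + 0.015625 + 0.00390625
    = 181/256 = 0.70703125
Since 0.70703125 <= 1, Kraft's inequality IS satisfied.
A prefix code with these lengths CAN exist.

Kraft sum = 0.70703125. Satisfied.


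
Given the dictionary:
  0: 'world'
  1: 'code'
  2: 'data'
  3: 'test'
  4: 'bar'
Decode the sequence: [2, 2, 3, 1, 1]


Look up each index in the dictionary:
  2 -> 'data'
  2 -> 'data'
  3 -> 'test'
  1 -> 'code'
  1 -> 'code'

Decoded: "data data test code code"


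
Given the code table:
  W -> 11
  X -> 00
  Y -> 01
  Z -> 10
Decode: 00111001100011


Decoding:
00 -> X
11 -> W
10 -> Z
01 -> Y
10 -> Z
00 -> X
11 -> W


Result: XWZYZXW


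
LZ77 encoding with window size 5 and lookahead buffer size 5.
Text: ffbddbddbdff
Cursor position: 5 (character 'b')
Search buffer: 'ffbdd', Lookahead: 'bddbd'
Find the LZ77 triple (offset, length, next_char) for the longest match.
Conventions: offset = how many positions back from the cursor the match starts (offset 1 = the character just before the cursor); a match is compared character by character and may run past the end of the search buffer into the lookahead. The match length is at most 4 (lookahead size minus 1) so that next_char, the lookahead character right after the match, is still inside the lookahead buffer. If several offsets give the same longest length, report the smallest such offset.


Try each offset into the search buffer:
  offset=1 (pos 4, char 'd'): match length 0
  offset=2 (pos 3, char 'd'): match length 0
  offset=3 (pos 2, char 'b'): match length 4
  offset=4 (pos 1, char 'f'): match length 0
  offset=5 (pos 0, char 'f'): match length 0
Longest match has length 4 at offset 3.
next_char = character at position 5 + 4 = 9 -> 'd'

Best match: offset=3, length=4 (matching 'bddb' starting at position 2)
LZ77 triple: (3, 4, 'd')


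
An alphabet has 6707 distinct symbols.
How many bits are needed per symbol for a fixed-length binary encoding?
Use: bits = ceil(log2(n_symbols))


log2(6707) = 12.7115
Bracket: 2^12 = 4096 < 6707 <= 2^13 = 8192
So ceil(log2(6707)) = 13

bits = ceil(log2(6707)) = ceil(12.7115) = 13 bits


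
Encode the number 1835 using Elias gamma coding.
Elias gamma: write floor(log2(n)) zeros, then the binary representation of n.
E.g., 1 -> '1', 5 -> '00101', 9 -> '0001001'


num_bits = floor(log2(1835)) + 1 = 11
leading_zeros = num_bits - 1 = 10
binary(1835) = 11100101011

Elias gamma(1835) = '0000000000' + '11100101011' = 000000000011100101011 (21 bits)


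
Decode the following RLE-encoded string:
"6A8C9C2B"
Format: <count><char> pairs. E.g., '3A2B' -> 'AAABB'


Expanding each <count><char> pair:
  6A -> 'AAAAAA'
  8C -> 'CCCCCCCC'
  9C -> 'CCCCCCCCC'
  2B -> 'BB'

Decoded = AAAAAACCCCCCCCCCCCCCCCCBB


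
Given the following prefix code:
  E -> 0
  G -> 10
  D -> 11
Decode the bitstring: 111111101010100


Decoding step by step:
Bits 11 -> D
Bits 11 -> D
Bits 11 -> D
Bits 10 -> G
Bits 10 -> G
Bits 10 -> G
Bits 10 -> G
Bits 0 -> E


Decoded message: DDDGGGGE


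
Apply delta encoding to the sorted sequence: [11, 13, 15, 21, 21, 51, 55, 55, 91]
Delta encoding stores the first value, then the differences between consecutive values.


First value: 11
Deltas:
  13 - 11 = 2
  15 - 13 = 2
  21 - 15 = 6
  21 - 21 = 0
  51 - 21 = 30
  55 - 51 = 4
  55 - 55 = 0
  91 - 55 = 36


Delta encoded: [11, 2, 2, 6, 0, 30, 4, 0, 36]


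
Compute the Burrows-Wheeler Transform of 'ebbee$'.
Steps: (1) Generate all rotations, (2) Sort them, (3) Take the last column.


Rotations (sorted):
  0: $ebbee -> last char: e
  1: bbee$e -> last char: e
  2: bee$eb -> last char: b
  3: e$ebbe -> last char: e
  4: ebbee$ -> last char: $
  5: ee$ebb -> last char: b


BWT = eebe$b


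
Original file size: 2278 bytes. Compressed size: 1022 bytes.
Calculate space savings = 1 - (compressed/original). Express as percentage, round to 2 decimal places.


ratio = compressed/original = 1022/2278 = 0.448639
savings = 1 - ratio = 1 - 0.448639 = 0.551361
as a percentage: 0.551361 * 100 = 55.14%

Space savings = 1 - 1022/2278 = 55.14%


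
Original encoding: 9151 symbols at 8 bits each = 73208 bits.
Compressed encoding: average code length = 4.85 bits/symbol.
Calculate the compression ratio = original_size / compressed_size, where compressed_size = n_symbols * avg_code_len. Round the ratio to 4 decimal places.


original_size = n_symbols * orig_bits = 9151 * 8 = 73208 bits
compressed_size = n_symbols * avg_code_len = 9151 * 4.85 = 44382.35 bits
ratio = original_size / compressed_size = 73208 / 44382.35 = 1.6495

Compression ratio = 1.6495


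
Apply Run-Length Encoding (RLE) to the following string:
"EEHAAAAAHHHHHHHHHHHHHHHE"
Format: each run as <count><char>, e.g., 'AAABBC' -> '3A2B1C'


Scanning runs left to right:
  i=0: run of 'E' x 2 -> '2E'
  i=2: run of 'H' x 1 -> '1H'
  i=3: run of 'A' x 5 -> '5A'
  i=8: run of 'H' x 15 -> '15H'
  i=23: run of 'E' x 1 -> '1E'

RLE = 2E1H5A15H1E


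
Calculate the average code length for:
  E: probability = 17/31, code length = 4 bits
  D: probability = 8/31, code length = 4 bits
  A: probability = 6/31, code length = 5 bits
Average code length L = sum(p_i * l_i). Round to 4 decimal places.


Weighted contributions p_i * l_i:
  E: (17/31) * 4 = 68/31
  D: (8/31) * 4 = 32/31
  A: (6/31) * 5 = 30/31
Sum = (68 + 32 + 30)/31 = 130/31

L = 130/31 = 4.1935 bits/symbol


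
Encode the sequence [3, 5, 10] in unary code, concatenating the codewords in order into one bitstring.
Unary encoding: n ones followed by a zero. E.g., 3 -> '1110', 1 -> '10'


Encode each number as n ones followed by a terminating 0:
  3 -> 1110 (4 bits)
  5 -> 111110 (6 bits)
  10 -> 11111111110 (11 bits)
Total length = 4 + 6 + 11 = 21 bits.

Unary([3, 5, 10]) = 111011111011111111110 (21 bits)


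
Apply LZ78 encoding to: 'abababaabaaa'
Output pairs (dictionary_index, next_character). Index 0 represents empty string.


LZ78 encoding steps:
Dictionary: {0: ''}
Step 1: w='' (idx 0), next='a' -> output (0, 'a'), add 'a' as idx 1
Step 2: w='' (idx 0), next='b' -> output (0, 'b'), add 'b' as idx 2
Step 3: w='a' (idx 1), next='b' -> output (1, 'b'), add 'ab' as idx 3
Step 4: w='ab' (idx 3), next='a' -> output (3, 'a'), add 'aba' as idx 4
Step 5: w='aba' (idx 4), next='a' -> output (4, 'a'), add 'abaa' as idx 5
Step 6: w='a' (idx 1), end of input -> output (1, '')


Encoded: [(0, 'a'), (0, 'b'), (1, 'b'), (3, 'a'), (4, 'a'), (1, '')]


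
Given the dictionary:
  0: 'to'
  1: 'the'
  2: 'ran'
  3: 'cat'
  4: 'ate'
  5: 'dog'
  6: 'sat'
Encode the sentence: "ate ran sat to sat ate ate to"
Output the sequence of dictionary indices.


Look up each word in the dictionary:
  'ate' -> 4
  'ran' -> 2
  'sat' -> 6
  'to' -> 0
  'sat' -> 6
  'ate' -> 4
  'ate' -> 4
  'to' -> 0

Encoded: [4, 2, 6, 0, 6, 4, 4, 0]


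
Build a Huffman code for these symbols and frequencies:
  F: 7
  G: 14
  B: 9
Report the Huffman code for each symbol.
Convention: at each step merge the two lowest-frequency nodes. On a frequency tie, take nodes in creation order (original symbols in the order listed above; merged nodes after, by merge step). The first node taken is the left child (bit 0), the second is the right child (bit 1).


Huffman tree construction:
Step 1: Merge F(7) + B(9) = 16
Step 2: Merge G(14) + (F+B)(16) = 30
Read each symbol's code off the tree from the root (left child = 0, right child = 1).

Codes:
  F: 10 (length 2)
  G: 0 (length 1)
  B: 11 (length 2)
Average code length: 46/30 = 1.5333 bits/symbol


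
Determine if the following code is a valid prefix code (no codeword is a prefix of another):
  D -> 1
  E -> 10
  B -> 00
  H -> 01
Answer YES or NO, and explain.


Checking each pair (does one codeword prefix another?):
  D='1' vs E='10': prefix -- VIOLATION

NO -- this is NOT a valid prefix code. D (1) is a prefix of E (10).


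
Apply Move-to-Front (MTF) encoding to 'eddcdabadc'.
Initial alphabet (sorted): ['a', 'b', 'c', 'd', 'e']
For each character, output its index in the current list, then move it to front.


MTF encoding:
'e': index 4 in ['a', 'b', 'c', 'd', 'e'] -> ['e', 'a', 'b', 'c', 'd']
'd': index 4 in ['e', 'a', 'b', 'c', 'd'] -> ['d', 'e', 'a', 'b', 'c']
'd': index 0 in ['d', 'e', 'a', 'b', 'c'] -> ['d', 'e', 'a', 'b', 'c']
'c': index 4 in ['d', 'e', 'a', 'b', 'c'] -> ['c', 'd', 'e', 'a', 'b']
'd': index 1 in ['c', 'd', 'e', 'a', 'b'] -> ['d', 'c', 'e', 'a', 'b']
'a': index 3 in ['d', 'c', 'e', 'a', 'b'] -> ['a', 'd', 'c', 'e', 'b']
'b': index 4 in ['a', 'd', 'c', 'e', 'b'] -> ['b', 'a', 'd', 'c', 'e']
'a': index 1 in ['b', 'a', 'd', 'c', 'e'] -> ['a', 'b', 'd', 'c', 'e']
'd': index 2 in ['a', 'b', 'd', 'c', 'e'] -> ['d', 'a', 'b', 'c', 'e']
'c': index 3 in ['d', 'a', 'b', 'c', 'e'] -> ['c', 'd', 'a', 'b', 'e']


Output: [4, 4, 0, 4, 1, 3, 4, 1, 2, 3]


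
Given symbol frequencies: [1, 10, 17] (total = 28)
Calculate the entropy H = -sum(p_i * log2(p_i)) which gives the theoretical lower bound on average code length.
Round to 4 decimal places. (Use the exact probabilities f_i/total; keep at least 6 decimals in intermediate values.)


Per-symbol terms -p_i * log2(p_i) with p_i = f_i/28:
  p = 1/28 = 0.035714: log2(p) = -4.807355, -p*log2(p) = 0.171691
  p = 10/28 = 0.357143: log2(p) = -1.485427, -p*log2(p) = 0.530510
  p = 17/28 = 0.607143: log2(p) = -0.719892, -p*log2(p) = 0.437077
H = 0.171691 + 0.530510 + 0.437077 = 1.139278

H = 1.1393 bits/symbol


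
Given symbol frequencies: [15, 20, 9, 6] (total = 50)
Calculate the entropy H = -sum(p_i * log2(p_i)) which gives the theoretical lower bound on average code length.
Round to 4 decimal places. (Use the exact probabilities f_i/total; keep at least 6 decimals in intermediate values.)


Per-symbol terms -p_i * log2(p_i) with p_i = f_i/50:
  p = 15/50 = 0.300000: log2(p) = -1.736966, -p*log2(p) = 0.521090
  p = 20/50 = 0.400000: log2(p) = -1.321928, -p*log2(p) = 0.528771
  p = 9/50 = 0.180000: log2(p) = -2.473931, -p*log2(p) = 0.445308
  p = 6/50 = 0.120000: log2(p) = -3.058894, -p*log2(p) = 0.367067
H = 0.521090 + 0.528771 + 0.445308 + 0.367067 = 1.862236

H = 1.8622 bits/symbol


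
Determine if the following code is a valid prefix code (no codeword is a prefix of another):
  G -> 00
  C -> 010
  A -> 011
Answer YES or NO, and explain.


Checking each pair (does one codeword prefix another?):
  G='00' vs C='010': no prefix
  G='00' vs A='011': no prefix
  C='010' vs G='00': no prefix
  C='010' vs A='011': no prefix
  A='011' vs G='00': no prefix
  A='011' vs C='010': no prefix
No violation found over all pairs.

YES -- this is a valid prefix code. No codeword is a prefix of any other codeword.


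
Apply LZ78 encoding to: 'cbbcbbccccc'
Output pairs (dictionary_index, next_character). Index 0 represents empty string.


LZ78 encoding steps:
Dictionary: {0: ''}
Step 1: w='' (idx 0), next='c' -> output (0, 'c'), add 'c' as idx 1
Step 2: w='' (idx 0), next='b' -> output (0, 'b'), add 'b' as idx 2
Step 3: w='b' (idx 2), next='c' -> output (2, 'c'), add 'bc' as idx 3
Step 4: w='b' (idx 2), next='b' -> output (2, 'b'), add 'bb' as idx 4
Step 5: w='c' (idx 1), next='c' -> output (1, 'c'), add 'cc' as idx 5
Step 6: w='cc' (idx 5), next='c' -> output (5, 'c'), add 'ccc' as idx 6


Encoded: [(0, 'c'), (0, 'b'), (2, 'c'), (2, 'b'), (1, 'c'), (5, 'c')]


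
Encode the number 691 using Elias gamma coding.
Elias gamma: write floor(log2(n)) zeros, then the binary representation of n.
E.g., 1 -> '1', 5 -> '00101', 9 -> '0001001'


num_bits = floor(log2(691)) + 1 = 10
leading_zeros = num_bits - 1 = 9
binary(691) = 1010110011

Elias gamma(691) = '000000000' + '1010110011' = 0000000001010110011 (19 bits)


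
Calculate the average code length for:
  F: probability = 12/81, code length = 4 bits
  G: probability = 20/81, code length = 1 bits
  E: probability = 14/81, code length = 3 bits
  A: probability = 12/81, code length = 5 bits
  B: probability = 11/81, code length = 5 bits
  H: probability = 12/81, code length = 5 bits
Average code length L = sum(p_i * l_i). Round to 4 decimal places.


Weighted contributions p_i * l_i:
  F: (12/81) * 4 = 48/81
  G: (20/81) * 1 = 20/81
  E: (14/81) * 3 = 42/81
  A: (12/81) * 5 = 60/81
  B: (11/81) * 5 = 55/81
  H: (12/81) * 5 = 60/81
Sum = (48 + 20 + 42 + 60 + 55 + 60)/81 = 285/81

L = 285/81 = 3.5185 bits/symbol
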